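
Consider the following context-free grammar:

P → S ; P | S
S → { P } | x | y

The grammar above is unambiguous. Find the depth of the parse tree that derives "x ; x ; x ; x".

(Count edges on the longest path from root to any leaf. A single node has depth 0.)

5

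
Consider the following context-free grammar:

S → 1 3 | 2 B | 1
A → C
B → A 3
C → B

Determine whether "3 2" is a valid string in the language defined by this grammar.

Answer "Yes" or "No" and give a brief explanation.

No - no valid derivation exists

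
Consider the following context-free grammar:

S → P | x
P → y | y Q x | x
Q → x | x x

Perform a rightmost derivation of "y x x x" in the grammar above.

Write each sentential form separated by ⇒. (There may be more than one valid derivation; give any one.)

S ⇒ P ⇒ y Q x ⇒ y x x x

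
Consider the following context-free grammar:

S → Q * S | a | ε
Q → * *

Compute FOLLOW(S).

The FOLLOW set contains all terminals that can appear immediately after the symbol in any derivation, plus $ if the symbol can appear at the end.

We compute FOLLOW(S) using the standard algorithm.
FOLLOW(S) starts with {$}.
FIRST(Q) = {*}
FIRST(S) = {*, a, ε}
FOLLOW(Q) = {*}
FOLLOW(S) = {$}
Therefore, FOLLOW(S) = {$}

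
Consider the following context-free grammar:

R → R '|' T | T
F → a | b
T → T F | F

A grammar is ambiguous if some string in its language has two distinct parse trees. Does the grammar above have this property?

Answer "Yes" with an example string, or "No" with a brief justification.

No - the grammar is unambiguous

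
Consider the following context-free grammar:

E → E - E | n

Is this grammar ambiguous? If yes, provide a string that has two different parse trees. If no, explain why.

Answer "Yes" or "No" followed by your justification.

Yes - the string 'n - n - n - n - n' has two distinct leftmost derivations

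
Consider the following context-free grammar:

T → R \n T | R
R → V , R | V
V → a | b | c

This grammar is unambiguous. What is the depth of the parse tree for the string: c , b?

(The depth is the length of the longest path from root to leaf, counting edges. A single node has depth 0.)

4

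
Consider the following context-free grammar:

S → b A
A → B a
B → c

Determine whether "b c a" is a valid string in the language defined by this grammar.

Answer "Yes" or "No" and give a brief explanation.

Yes - a valid derivation exists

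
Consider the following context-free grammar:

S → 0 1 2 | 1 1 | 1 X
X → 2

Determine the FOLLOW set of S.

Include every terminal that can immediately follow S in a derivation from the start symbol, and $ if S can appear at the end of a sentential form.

We compute FOLLOW(S) using the standard algorithm.
FOLLOW(S) starts with {$}.
FIRST(S) = {0, 1}
FIRST(X) = {2}
FOLLOW(S) = {$}
FOLLOW(X) = {$}
Therefore, FOLLOW(S) = {$}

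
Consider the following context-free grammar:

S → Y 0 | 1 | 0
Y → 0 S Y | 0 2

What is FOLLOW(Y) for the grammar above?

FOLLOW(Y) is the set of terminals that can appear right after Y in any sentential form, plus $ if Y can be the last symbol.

We compute FOLLOW(Y) using the standard algorithm.
FOLLOW(S) starts with {$}.
FIRST(S) = {0, 1}
FIRST(Y) = {0}
FOLLOW(S) = {$, 0}
FOLLOW(Y) = {0}
Therefore, FOLLOW(Y) = {0}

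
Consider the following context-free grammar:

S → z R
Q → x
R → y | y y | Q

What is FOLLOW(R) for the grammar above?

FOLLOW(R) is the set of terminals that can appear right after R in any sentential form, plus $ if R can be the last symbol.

We compute FOLLOW(R) using the standard algorithm.
FOLLOW(S) starts with {$}.
FIRST(Q) = {x}
FIRST(R) = {x, y}
FIRST(S) = {z}
FOLLOW(Q) = {$}
FOLLOW(R) = {$}
FOLLOW(S) = {$}
Therefore, FOLLOW(R) = {$}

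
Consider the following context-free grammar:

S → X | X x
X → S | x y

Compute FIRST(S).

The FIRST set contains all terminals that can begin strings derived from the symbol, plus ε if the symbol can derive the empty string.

We compute FIRST(S) using the standard algorithm.
FIRST(S) = {x}
FIRST(X) = {x}
Therefore, FIRST(S) = {x}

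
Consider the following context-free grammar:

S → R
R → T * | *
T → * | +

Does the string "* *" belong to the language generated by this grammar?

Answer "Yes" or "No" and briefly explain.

Yes - a valid derivation exists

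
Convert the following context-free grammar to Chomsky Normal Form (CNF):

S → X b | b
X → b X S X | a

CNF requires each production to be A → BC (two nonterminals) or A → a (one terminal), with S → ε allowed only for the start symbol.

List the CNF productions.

TB → b; S → b; X → a; S → X TB; X → TB X0; X0 → X X1; X1 → S X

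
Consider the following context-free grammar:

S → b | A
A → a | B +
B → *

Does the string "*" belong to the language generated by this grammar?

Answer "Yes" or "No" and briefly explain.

No - no valid derivation exists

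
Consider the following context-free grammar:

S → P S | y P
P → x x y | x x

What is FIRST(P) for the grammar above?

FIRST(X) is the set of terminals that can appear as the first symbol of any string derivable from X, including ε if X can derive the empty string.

We compute FIRST(P) using the standard algorithm.
FIRST(P) = {x}
FIRST(S) = {x, y}
Therefore, FIRST(P) = {x}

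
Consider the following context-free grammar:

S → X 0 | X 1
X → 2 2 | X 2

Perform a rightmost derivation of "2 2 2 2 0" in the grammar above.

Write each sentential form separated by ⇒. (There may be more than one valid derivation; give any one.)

S ⇒ X 0 ⇒ X 2 0 ⇒ X 2 2 0 ⇒ 2 2 2 2 0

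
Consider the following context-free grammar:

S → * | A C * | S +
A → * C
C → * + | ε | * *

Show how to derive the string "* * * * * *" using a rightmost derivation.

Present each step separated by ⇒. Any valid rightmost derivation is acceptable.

S ⇒ A C * ⇒ A * * * ⇒ * C * * * ⇒ * * * * * *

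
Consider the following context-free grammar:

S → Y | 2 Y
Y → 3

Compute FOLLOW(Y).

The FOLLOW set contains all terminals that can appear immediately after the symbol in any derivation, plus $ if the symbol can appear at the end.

We compute FOLLOW(Y) using the standard algorithm.
FOLLOW(S) starts with {$}.
FIRST(S) = {2, 3}
FIRST(Y) = {3}
FOLLOW(S) = {$}
FOLLOW(Y) = {$}
Therefore, FOLLOW(Y) = {$}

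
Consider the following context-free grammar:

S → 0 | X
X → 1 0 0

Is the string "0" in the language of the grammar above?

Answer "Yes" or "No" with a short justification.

Yes - a valid derivation exists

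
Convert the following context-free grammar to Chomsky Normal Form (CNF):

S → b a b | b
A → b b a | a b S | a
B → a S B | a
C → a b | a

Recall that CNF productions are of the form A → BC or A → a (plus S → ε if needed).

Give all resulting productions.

TB → b; TA → a; S → b; A → a; B → a; C → a; S → TB X0; X0 → TA TB; A → TB X1; X1 → TB TA; A → TA X2; X2 → TB S; B → TA X3; X3 → S B; C → TA TB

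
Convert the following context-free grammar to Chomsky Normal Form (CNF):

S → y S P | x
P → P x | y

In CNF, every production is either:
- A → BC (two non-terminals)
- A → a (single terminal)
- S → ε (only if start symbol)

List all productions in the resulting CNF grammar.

TY → y; S → x; TX → x; P → y; S → TY X0; X0 → S P; P → P TX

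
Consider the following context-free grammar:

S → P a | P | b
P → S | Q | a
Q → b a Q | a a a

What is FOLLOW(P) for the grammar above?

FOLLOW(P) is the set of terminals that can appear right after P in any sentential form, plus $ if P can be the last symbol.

We compute FOLLOW(P) using the standard algorithm.
FOLLOW(S) starts with {$}.
FIRST(P) = {a, b}
FIRST(Q) = {a, b}
FIRST(S) = {a, b}
FOLLOW(P) = {$, a}
FOLLOW(Q) = {$, a}
FOLLOW(S) = {$, a}
Therefore, FOLLOW(P) = {$, a}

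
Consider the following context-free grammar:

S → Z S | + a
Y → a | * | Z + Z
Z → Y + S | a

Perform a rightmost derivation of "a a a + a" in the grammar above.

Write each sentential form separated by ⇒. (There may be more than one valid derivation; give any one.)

S ⇒ Z S ⇒ Z Z S ⇒ Z Z Z S ⇒ Z Z Z + a ⇒ Z Z a + a ⇒ Z a a + a ⇒ a a a + a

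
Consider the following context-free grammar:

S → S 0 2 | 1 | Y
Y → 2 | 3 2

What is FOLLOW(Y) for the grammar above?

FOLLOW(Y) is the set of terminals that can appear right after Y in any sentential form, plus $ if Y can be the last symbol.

We compute FOLLOW(Y) using the standard algorithm.
FOLLOW(S) starts with {$}.
FIRST(S) = {1, 2, 3}
FIRST(Y) = {2, 3}
FOLLOW(S) = {$, 0}
FOLLOW(Y) = {$, 0}
Therefore, FOLLOW(Y) = {$, 0}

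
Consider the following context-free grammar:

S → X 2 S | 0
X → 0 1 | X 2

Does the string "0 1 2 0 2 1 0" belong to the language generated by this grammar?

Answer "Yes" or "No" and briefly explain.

No - no valid derivation exists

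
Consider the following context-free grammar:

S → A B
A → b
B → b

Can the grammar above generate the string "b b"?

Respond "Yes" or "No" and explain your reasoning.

Yes - a valid derivation exists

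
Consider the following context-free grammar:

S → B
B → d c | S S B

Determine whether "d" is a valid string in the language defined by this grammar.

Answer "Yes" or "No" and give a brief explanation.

No - no valid derivation exists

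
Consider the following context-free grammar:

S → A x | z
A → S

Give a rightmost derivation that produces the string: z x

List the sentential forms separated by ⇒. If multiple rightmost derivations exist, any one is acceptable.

S ⇒ A x ⇒ S x ⇒ z x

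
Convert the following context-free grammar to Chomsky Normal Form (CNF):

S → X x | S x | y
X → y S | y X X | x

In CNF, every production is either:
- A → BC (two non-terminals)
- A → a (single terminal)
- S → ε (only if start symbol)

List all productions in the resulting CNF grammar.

TX → x; S → y; TY → y; X → x; S → X TX; S → S TX; X → TY S; X → TY X0; X0 → X X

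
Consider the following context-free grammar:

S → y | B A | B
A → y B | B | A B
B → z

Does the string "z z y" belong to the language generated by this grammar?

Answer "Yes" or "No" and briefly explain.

No - no valid derivation exists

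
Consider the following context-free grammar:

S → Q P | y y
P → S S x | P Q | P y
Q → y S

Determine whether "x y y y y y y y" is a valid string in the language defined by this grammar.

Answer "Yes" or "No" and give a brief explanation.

No - no valid derivation exists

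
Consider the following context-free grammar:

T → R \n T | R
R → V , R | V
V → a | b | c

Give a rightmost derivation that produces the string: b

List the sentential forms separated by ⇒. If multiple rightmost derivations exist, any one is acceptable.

T ⇒ R ⇒ V ⇒ b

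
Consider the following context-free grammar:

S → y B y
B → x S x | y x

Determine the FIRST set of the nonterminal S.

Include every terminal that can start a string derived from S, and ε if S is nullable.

We compute FIRST(S) using the standard algorithm.
FIRST(B) = {x, y}
FIRST(S) = {y}
Therefore, FIRST(S) = {y}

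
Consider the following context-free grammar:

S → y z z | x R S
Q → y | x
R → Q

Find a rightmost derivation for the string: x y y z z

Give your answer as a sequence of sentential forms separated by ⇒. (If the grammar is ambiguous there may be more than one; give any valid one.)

S ⇒ x R S ⇒ x R y z z ⇒ x Q y z z ⇒ x y y z z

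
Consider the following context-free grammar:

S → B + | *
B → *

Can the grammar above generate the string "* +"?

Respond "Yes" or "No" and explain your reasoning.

Yes - a valid derivation exists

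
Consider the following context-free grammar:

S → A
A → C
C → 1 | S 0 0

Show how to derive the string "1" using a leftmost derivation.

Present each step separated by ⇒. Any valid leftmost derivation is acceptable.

S ⇒ A ⇒ C ⇒ 1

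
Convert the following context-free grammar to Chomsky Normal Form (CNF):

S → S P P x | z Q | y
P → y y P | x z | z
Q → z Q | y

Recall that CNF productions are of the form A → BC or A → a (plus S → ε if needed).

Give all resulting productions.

TX → x; TZ → z; S → y; TY → y; P → z; Q → y; S → S X0; X0 → P X1; X1 → P TX; S → TZ Q; P → TY X2; X2 → TY P; P → TX TZ; Q → TZ Q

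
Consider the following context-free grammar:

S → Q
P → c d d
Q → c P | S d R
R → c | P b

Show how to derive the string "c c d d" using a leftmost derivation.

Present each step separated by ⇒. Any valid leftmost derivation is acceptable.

S ⇒ Q ⇒ c P ⇒ c c d d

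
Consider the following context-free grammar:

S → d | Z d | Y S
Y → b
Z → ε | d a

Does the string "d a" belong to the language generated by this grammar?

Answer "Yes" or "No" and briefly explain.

No - no valid derivation exists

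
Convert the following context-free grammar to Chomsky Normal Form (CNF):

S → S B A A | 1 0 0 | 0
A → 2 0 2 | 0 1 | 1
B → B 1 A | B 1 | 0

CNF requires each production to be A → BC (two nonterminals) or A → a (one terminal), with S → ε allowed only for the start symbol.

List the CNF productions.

T1 → 1; T0 → 0; S → 0; T2 → 2; A → 1; B → 0; S → S X0; X0 → B X1; X1 → A A; S → T1 X2; X2 → T0 T0; A → T2 X3; X3 → T0 T2; A → T0 T1; B → B X4; X4 → T1 A; B → B T1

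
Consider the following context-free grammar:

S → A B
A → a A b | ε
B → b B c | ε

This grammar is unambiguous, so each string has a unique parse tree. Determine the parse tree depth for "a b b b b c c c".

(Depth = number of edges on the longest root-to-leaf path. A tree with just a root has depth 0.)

5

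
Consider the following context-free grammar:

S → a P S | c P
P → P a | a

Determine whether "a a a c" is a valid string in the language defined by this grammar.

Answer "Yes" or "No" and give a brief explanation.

No - no valid derivation exists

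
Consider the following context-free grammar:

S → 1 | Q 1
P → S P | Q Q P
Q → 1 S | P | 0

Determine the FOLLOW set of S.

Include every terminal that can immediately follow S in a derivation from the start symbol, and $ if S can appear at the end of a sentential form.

We compute FOLLOW(S) using the standard algorithm.
FOLLOW(S) starts with {$}.
FIRST(P) = {0, 1}
FIRST(Q) = {0, 1}
FIRST(S) = {0, 1}
FOLLOW(P) = {0, 1}
FOLLOW(Q) = {0, 1}
FOLLOW(S) = {$, 0, 1}
Therefore, FOLLOW(S) = {$, 0, 1}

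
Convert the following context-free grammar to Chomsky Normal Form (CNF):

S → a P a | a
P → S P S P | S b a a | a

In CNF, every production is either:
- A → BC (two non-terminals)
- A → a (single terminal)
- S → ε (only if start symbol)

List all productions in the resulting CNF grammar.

TA → a; S → a; TB → b; P → a; S → TA X0; X0 → P TA; P → S X1; X1 → P X2; X2 → S P; P → S X3; X3 → TB X4; X4 → TA TA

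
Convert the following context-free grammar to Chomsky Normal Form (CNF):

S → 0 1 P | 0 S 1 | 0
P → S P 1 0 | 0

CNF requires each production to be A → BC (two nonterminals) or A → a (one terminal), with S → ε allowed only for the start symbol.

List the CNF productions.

T0 → 0; T1 → 1; S → 0; P → 0; S → T0 X0; X0 → T1 P; S → T0 X1; X1 → S T1; P → S X2; X2 → P X3; X3 → T1 T0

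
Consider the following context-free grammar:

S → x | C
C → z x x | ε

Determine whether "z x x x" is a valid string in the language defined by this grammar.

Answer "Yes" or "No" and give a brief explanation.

No - no valid derivation exists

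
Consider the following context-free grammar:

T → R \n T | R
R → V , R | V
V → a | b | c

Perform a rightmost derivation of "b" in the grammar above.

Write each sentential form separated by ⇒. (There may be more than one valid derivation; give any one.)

T ⇒ R ⇒ V ⇒ b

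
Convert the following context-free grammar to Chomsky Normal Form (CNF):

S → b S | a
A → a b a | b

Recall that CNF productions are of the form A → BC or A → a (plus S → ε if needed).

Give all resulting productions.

TB → b; S → a; TA → a; A → b; S → TB S; A → TA X0; X0 → TB TA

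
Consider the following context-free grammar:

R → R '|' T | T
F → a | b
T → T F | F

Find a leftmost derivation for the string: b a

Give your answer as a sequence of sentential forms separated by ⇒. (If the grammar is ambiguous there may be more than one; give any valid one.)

R ⇒ T ⇒ T F ⇒ F F ⇒ b F ⇒ b a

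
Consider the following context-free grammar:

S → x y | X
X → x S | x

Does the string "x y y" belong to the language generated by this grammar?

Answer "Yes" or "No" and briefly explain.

No - no valid derivation exists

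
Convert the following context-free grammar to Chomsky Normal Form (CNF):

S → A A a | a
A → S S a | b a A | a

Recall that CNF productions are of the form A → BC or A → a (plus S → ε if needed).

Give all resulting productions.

TA → a; S → a; TB → b; A → a; S → A X0; X0 → A TA; A → S X1; X1 → S TA; A → TB X2; X2 → TA A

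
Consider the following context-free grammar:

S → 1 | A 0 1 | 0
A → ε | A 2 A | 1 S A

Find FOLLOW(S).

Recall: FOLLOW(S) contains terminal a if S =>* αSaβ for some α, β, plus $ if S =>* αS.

We compute FOLLOW(S) using the standard algorithm.
FOLLOW(S) starts with {$}.
FIRST(A) = {1, 2, ε}
FIRST(S) = {0, 1, 2}
FOLLOW(A) = {0, 2}
FOLLOW(S) = {$, 0, 1, 2}
Therefore, FOLLOW(S) = {$, 0, 1, 2}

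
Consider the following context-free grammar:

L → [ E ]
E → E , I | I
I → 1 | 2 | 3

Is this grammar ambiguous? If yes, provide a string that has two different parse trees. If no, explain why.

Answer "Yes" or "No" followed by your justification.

No - the grammar is unambiguous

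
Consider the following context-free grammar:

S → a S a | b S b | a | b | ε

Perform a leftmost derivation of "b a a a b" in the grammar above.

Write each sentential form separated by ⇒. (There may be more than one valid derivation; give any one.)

S ⇒ b S b ⇒ b a S a b ⇒ b a a a b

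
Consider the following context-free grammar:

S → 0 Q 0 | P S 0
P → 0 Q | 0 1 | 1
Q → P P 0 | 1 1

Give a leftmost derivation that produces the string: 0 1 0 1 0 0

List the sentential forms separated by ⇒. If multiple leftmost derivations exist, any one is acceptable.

S ⇒ 0 Q 0 ⇒ 0 P P 0 0 ⇒ 0 1 P 0 0 ⇒ 0 1 0 1 0 0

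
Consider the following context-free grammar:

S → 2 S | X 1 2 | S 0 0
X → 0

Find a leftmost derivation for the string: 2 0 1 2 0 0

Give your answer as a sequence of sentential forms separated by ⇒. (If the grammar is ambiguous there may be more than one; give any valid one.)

S ⇒ 2 S ⇒ 2 S 0 0 ⇒ 2 X 1 2 0 0 ⇒ 2 0 1 2 0 0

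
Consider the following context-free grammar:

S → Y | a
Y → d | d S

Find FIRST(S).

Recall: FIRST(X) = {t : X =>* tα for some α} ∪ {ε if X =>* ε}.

We compute FIRST(S) using the standard algorithm.
FIRST(S) = {a, d}
FIRST(Y) = {d}
Therefore, FIRST(S) = {a, d}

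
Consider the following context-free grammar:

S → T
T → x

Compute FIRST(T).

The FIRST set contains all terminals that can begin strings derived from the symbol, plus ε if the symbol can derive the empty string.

We compute FIRST(T) using the standard algorithm.
FIRST(S) = {x}
FIRST(T) = {x}
Therefore, FIRST(T) = {x}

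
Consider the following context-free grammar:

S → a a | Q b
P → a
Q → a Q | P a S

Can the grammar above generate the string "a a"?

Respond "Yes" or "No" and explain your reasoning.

Yes - a valid derivation exists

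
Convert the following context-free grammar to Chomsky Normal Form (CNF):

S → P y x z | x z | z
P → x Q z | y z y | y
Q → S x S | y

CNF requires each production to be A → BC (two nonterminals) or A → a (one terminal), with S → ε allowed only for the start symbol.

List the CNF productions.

TY → y; TX → x; TZ → z; S → z; P → y; Q → y; S → P X0; X0 → TY X1; X1 → TX TZ; S → TX TZ; P → TX X2; X2 → Q TZ; P → TY X3; X3 → TZ TY; Q → S X4; X4 → TX S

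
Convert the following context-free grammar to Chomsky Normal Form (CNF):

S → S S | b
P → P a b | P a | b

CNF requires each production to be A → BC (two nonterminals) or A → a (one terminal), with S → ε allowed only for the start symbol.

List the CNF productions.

S → b; TA → a; TB → b; P → b; S → S S; P → P X0; X0 → TA TB; P → P TA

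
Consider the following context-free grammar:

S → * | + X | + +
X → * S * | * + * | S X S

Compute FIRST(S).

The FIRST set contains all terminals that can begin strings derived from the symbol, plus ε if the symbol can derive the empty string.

We compute FIRST(S) using the standard algorithm.
FIRST(S) = {*, +}
FIRST(X) = {*, +}
Therefore, FIRST(S) = {*, +}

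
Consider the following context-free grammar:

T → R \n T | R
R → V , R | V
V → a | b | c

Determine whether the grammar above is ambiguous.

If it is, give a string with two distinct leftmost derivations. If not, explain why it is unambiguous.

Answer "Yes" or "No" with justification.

No - the grammar is unambiguous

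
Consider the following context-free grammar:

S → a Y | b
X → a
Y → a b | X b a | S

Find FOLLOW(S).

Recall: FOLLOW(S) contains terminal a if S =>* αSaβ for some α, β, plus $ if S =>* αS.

We compute FOLLOW(S) using the standard algorithm.
FOLLOW(S) starts with {$}.
FIRST(S) = {a, b}
FIRST(X) = {a}
FIRST(Y) = {a, b}
FOLLOW(S) = {$}
FOLLOW(X) = {b}
FOLLOW(Y) = {$}
Therefore, FOLLOW(S) = {$}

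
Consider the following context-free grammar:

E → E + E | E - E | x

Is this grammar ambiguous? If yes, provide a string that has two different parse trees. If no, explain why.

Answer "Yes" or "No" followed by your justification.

Yes - the string 'x - x - x + x + x' has two distinct leftmost derivations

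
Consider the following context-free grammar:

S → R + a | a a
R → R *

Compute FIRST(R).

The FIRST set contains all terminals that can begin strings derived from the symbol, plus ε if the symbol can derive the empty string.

We compute FIRST(R) using the standard algorithm.
FIRST(R) = {}
FIRST(S) = {a}
Therefore, FIRST(R) = {}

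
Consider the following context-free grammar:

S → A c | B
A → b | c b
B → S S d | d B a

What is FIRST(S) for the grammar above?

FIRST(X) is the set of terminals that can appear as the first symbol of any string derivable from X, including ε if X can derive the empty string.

We compute FIRST(S) using the standard algorithm.
FIRST(A) = {b, c}
FIRST(B) = {b, c, d}
FIRST(S) = {b, c, d}
Therefore, FIRST(S) = {b, c, d}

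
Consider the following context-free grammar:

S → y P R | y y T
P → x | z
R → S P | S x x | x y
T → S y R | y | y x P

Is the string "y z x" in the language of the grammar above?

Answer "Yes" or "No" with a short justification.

No - no valid derivation exists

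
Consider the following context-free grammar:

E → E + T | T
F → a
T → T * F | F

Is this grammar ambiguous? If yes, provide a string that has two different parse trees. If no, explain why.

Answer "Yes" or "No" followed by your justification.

No - the grammar is unambiguous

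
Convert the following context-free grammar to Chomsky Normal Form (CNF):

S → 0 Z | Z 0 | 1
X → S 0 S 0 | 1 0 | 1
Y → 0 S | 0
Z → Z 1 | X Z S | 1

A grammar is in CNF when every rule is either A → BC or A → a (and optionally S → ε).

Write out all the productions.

T0 → 0; S → 1; T1 → 1; X → 1; Y → 0; Z → 1; S → T0 Z; S → Z T0; X → S X0; X0 → T0 X1; X1 → S T0; X → T1 T0; Y → T0 S; Z → Z T1; Z → X X2; X2 → Z S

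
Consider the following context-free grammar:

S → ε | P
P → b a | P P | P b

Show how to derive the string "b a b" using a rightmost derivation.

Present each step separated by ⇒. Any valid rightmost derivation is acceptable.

S ⇒ P ⇒ P b ⇒ b a b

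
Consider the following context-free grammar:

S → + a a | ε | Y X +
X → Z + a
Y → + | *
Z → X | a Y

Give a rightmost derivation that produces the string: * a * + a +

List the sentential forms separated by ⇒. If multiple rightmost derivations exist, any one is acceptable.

S ⇒ Y X + ⇒ Y Z + a + ⇒ Y a Y + a + ⇒ Y a * + a + ⇒ * a * + a +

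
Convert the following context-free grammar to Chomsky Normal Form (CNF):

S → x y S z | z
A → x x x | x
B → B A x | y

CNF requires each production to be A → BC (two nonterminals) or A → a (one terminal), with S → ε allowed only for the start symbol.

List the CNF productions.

TX → x; TY → y; TZ → z; S → z; A → x; B → y; S → TX X0; X0 → TY X1; X1 → S TZ; A → TX X2; X2 → TX TX; B → B X3; X3 → A TX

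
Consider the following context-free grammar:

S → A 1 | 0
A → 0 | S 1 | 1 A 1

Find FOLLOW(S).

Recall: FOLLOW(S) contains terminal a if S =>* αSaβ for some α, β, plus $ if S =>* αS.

We compute FOLLOW(S) using the standard algorithm.
FOLLOW(S) starts with {$}.
FIRST(A) = {0, 1}
FIRST(S) = {0, 1}
FOLLOW(A) = {1}
FOLLOW(S) = {$, 1}
Therefore, FOLLOW(S) = {$, 1}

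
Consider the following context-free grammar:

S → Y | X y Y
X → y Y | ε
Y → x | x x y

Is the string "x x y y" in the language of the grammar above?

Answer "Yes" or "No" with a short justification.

No - no valid derivation exists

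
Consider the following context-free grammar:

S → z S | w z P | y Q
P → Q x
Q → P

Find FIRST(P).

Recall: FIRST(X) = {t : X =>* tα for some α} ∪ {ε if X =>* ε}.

We compute FIRST(P) using the standard algorithm.
FIRST(P) = {}
FIRST(Q) = {}
FIRST(S) = {w, y, z}
Therefore, FIRST(P) = {}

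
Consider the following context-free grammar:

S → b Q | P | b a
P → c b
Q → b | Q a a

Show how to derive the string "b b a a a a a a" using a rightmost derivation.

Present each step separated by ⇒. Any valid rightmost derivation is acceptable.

S ⇒ b Q ⇒ b Q a a ⇒ b Q a a a a ⇒ b Q a a a a a a ⇒ b b a a a a a a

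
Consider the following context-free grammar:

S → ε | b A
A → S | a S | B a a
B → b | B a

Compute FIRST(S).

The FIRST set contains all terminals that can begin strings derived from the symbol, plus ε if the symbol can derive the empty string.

We compute FIRST(S) using the standard algorithm.
FIRST(A) = {a, b, ε}
FIRST(B) = {b}
FIRST(S) = {b, ε}
Therefore, FIRST(S) = {b, ε}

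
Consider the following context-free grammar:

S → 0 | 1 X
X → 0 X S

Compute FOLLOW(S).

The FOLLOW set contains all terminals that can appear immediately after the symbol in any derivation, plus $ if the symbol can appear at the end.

We compute FOLLOW(S) using the standard algorithm.
FOLLOW(S) starts with {$}.
FIRST(S) = {0, 1}
FIRST(X) = {0}
FOLLOW(S) = {$, 0, 1}
FOLLOW(X) = {$, 0, 1}
Therefore, FOLLOW(S) = {$, 0, 1}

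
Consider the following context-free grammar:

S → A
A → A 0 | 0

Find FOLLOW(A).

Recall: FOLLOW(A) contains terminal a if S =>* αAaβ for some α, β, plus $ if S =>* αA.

We compute FOLLOW(A) using the standard algorithm.
FOLLOW(S) starts with {$}.
FIRST(A) = {0}
FIRST(S) = {0}
FOLLOW(A) = {$, 0}
FOLLOW(S) = {$}
Therefore, FOLLOW(A) = {$, 0}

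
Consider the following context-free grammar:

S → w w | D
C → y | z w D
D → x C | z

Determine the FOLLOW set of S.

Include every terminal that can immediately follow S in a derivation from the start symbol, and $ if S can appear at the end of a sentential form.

We compute FOLLOW(S) using the standard algorithm.
FOLLOW(S) starts with {$}.
FIRST(C) = {y, z}
FIRST(D) = {x, z}
FIRST(S) = {w, x, z}
FOLLOW(C) = {$}
FOLLOW(D) = {$}
FOLLOW(S) = {$}
Therefore, FOLLOW(S) = {$}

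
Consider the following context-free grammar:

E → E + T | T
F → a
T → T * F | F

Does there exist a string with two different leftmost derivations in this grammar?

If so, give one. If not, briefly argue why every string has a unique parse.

No - every string in the language has a unique leftmost derivation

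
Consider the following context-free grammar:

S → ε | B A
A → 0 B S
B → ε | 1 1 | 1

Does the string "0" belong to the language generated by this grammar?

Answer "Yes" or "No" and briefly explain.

Yes - a valid derivation exists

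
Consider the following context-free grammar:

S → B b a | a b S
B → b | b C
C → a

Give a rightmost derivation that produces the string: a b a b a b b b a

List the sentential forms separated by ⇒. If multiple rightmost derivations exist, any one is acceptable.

S ⇒ a b S ⇒ a b a b S ⇒ a b a b a b S ⇒ a b a b a b B b a ⇒ a b a b a b b b a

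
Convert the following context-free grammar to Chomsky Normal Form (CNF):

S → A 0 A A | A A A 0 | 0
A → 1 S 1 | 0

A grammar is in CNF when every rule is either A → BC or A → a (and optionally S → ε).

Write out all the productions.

T0 → 0; S → 0; T1 → 1; A → 0; S → A X0; X0 → T0 X1; X1 → A A; S → A X2; X2 → A X3; X3 → A T0; A → T1 X4; X4 → S T1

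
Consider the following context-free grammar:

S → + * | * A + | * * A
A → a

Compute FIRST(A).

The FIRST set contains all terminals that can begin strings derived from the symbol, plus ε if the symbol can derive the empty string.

We compute FIRST(A) using the standard algorithm.
FIRST(A) = {a}
FIRST(S) = {*, +}
Therefore, FIRST(A) = {a}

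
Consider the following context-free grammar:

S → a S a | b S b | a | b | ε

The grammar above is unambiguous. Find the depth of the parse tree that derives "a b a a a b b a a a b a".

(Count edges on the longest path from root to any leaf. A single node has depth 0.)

7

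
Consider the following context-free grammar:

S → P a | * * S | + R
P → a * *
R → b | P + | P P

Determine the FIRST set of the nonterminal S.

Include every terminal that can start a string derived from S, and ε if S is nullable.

We compute FIRST(S) using the standard algorithm.
FIRST(P) = {a}
FIRST(R) = {a, b}
FIRST(S) = {*, +, a}
Therefore, FIRST(S) = {*, +, a}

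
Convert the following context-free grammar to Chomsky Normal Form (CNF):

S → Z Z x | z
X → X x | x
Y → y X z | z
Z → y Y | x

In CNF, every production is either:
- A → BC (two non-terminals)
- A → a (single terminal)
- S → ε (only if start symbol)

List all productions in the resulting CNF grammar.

TX → x; S → z; X → x; TY → y; TZ → z; Y → z; Z → x; S → Z X0; X0 → Z TX; X → X TX; Y → TY X1; X1 → X TZ; Z → TY Y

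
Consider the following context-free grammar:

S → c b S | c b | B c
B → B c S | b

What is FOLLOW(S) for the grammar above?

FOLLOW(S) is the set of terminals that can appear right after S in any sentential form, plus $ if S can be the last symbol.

We compute FOLLOW(S) using the standard algorithm.
FOLLOW(S) starts with {$}.
FIRST(B) = {b}
FIRST(S) = {b, c}
FOLLOW(B) = {c}
FOLLOW(S) = {$, c}
Therefore, FOLLOW(S) = {$, c}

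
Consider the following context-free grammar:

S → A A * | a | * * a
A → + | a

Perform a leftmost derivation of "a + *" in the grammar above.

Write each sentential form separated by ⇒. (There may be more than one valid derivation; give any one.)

S ⇒ A A * ⇒ a A * ⇒ a + *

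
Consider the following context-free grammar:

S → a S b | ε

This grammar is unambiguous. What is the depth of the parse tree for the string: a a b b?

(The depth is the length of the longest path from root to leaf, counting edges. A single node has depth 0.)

3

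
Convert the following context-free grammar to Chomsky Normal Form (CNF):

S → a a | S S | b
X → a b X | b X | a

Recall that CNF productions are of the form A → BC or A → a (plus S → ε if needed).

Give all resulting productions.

TA → a; S → b; TB → b; X → a; S → TA TA; S → S S; X → TA X0; X0 → TB X; X → TB X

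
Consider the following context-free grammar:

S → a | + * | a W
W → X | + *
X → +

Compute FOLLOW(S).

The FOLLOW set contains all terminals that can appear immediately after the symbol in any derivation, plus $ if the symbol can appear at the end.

We compute FOLLOW(S) using the standard algorithm.
FOLLOW(S) starts with {$}.
FIRST(S) = {+, a}
FIRST(W) = {+}
FIRST(X) = {+}
FOLLOW(S) = {$}
FOLLOW(W) = {$}
FOLLOW(X) = {$}
Therefore, FOLLOW(S) = {$}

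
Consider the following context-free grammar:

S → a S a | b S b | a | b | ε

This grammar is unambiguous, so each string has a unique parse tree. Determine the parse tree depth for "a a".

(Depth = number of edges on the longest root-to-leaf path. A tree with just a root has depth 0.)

2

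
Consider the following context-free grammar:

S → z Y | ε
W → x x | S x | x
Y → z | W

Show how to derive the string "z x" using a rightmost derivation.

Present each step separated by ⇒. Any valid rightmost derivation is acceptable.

S ⇒ z Y ⇒ z W ⇒ z x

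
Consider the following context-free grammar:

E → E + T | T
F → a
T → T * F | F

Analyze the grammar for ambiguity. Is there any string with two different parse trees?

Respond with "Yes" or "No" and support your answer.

No - the grammar is unambiguous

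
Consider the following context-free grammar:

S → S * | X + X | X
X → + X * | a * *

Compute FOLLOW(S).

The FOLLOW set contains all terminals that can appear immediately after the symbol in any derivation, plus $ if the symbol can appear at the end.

We compute FOLLOW(S) using the standard algorithm.
FOLLOW(S) starts with {$}.
FIRST(S) = {+, a}
FIRST(X) = {+, a}
FOLLOW(S) = {$, *}
FOLLOW(X) = {$, *, +}
Therefore, FOLLOW(S) = {$, *}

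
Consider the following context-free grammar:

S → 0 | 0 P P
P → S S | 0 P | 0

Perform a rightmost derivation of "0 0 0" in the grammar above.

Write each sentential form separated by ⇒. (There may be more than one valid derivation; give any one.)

S ⇒ 0 P P ⇒ 0 P 0 ⇒ 0 0 0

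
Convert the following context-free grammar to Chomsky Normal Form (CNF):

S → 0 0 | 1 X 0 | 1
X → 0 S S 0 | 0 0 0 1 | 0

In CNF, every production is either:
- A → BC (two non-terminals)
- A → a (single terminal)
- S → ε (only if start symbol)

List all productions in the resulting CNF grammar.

T0 → 0; T1 → 1; S → 1; X → 0; S → T0 T0; S → T1 X0; X0 → X T0; X → T0 X1; X1 → S X2; X2 → S T0; X → T0 X3; X3 → T0 X4; X4 → T0 T1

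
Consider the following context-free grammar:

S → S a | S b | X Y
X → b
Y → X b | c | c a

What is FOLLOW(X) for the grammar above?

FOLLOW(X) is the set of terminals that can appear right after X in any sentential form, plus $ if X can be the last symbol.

We compute FOLLOW(X) using the standard algorithm.
FOLLOW(S) starts with {$}.
FIRST(S) = {b}
FIRST(X) = {b}
FIRST(Y) = {b, c}
FOLLOW(S) = {$, a, b}
FOLLOW(X) = {b, c}
FOLLOW(Y) = {$, a, b}
Therefore, FOLLOW(X) = {b, c}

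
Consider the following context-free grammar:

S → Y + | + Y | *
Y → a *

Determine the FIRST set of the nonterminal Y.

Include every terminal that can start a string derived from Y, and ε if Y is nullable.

We compute FIRST(Y) using the standard algorithm.
FIRST(S) = {*, +, a}
FIRST(Y) = {a}
Therefore, FIRST(Y) = {a}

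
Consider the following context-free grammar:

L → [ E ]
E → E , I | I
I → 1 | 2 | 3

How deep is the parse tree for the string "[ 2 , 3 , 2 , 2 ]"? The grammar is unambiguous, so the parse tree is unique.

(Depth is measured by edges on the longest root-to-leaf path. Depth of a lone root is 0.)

6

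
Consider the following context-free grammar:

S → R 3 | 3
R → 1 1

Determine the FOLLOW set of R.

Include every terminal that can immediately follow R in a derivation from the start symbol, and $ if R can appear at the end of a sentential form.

We compute FOLLOW(R) using the standard algorithm.
FOLLOW(S) starts with {$}.
FIRST(R) = {1}
FIRST(S) = {1, 3}
FOLLOW(R) = {3}
FOLLOW(S) = {$}
Therefore, FOLLOW(R) = {3}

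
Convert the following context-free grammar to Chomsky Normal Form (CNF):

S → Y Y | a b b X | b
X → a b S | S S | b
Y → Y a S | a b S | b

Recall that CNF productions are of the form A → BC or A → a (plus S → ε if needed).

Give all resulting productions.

TA → a; TB → b; S → b; X → b; Y → b; S → Y Y; S → TA X0; X0 → TB X1; X1 → TB X; X → TA X2; X2 → TB S; X → S S; Y → Y X3; X3 → TA S; Y → TA X4; X4 → TB S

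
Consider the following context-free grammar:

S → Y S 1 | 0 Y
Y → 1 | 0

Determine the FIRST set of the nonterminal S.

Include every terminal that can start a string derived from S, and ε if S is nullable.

We compute FIRST(S) using the standard algorithm.
FIRST(S) = {0, 1}
FIRST(Y) = {0, 1}
Therefore, FIRST(S) = {0, 1}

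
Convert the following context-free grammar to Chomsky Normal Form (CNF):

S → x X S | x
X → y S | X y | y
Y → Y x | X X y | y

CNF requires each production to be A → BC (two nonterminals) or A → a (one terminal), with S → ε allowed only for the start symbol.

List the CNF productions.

TX → x; S → x; TY → y; X → y; Y → y; S → TX X0; X0 → X S; X → TY S; X → X TY; Y → Y TX; Y → X X1; X1 → X TY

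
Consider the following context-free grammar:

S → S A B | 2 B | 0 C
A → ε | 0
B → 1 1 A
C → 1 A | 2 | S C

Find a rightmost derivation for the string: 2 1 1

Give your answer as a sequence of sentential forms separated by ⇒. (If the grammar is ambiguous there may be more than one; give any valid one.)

S ⇒ 2 B ⇒ 2 1 1 A ⇒ 2 1 1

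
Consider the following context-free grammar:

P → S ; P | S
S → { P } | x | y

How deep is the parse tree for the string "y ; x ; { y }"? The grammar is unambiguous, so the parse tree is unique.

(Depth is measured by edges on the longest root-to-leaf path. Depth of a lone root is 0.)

6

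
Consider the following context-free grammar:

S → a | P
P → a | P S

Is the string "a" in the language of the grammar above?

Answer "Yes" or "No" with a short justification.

Yes - a valid derivation exists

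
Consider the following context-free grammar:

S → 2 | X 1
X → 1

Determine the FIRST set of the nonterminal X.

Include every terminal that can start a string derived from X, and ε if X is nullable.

We compute FIRST(X) using the standard algorithm.
FIRST(S) = {1, 2}
FIRST(X) = {1}
Therefore, FIRST(X) = {1}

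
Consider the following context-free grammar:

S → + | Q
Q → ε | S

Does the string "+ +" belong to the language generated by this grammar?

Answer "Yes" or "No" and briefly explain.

No - no valid derivation exists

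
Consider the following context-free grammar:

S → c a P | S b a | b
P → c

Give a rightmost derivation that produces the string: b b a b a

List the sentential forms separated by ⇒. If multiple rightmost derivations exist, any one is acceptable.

S ⇒ S b a ⇒ S b a b a ⇒ b b a b a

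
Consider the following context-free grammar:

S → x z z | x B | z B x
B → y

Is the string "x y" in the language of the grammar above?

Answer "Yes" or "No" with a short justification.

Yes - a valid derivation exists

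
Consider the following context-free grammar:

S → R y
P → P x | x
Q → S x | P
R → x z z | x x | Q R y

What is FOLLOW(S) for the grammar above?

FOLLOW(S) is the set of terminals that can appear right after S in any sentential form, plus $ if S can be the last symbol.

We compute FOLLOW(S) using the standard algorithm.
FOLLOW(S) starts with {$}.
FIRST(P) = {x}
FIRST(Q) = {x}
FIRST(R) = {x}
FIRST(S) = {x}
FOLLOW(P) = {x}
FOLLOW(Q) = {x}
FOLLOW(R) = {y}
FOLLOW(S) = {$, x}
Therefore, FOLLOW(S) = {$, x}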